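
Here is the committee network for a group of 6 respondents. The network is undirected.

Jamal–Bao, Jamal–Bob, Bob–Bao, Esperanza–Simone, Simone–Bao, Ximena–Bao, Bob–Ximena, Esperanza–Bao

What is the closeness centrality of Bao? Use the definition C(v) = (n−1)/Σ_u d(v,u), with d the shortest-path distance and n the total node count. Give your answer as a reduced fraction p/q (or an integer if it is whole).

Distances from Bao: Bob:1, Esperanza:1, Jamal:1, Simone:1, Ximena:1. Sum = 5.
n = 6, so closeness = 5/5 = 1.

1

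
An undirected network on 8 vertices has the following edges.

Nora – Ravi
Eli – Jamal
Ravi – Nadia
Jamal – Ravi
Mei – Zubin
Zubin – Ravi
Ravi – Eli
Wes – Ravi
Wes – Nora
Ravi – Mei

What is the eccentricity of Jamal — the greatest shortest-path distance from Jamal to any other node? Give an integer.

Distances from Jamal: Eli:1, Mei:2, Nadia:2, Nora:2, Ravi:1, Wes:2, Zubin:2.
The largest is 2 (to Mei, Nora, Zubin, Wes, and Nadia), so the eccentricity of Jamal is 2.

2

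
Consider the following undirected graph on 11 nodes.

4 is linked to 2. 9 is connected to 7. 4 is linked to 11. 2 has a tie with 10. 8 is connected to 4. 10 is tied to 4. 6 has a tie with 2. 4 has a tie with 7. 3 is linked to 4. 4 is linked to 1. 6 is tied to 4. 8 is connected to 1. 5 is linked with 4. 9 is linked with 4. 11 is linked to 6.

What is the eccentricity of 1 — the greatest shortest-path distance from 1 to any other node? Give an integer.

Distances from 1: 2:2, 3:2, 4:1, 5:2, 6:2, 7:2, 8:1, 9:2, 10:2, 11:2.
The largest is 2 (to 9, 6, 5, 2, 11, 10, 3, and 7), so the eccentricity of 1 is 2.

2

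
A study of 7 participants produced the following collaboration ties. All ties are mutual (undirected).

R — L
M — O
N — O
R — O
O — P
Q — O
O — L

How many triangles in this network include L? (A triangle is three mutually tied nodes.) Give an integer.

1

L's neighbors: O and R.
Neighbor pairs that are themselves tied: L–O–R. Each forms one triangle with L, for 1 in total.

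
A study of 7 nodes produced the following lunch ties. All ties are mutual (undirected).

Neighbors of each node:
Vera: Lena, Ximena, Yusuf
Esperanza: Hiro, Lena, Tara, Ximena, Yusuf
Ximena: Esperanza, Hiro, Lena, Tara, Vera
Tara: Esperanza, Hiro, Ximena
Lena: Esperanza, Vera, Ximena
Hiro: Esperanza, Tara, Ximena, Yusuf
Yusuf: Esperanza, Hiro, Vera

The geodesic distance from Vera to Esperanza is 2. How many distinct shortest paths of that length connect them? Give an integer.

3

The shortest distance is 2. The length-2 paths are: Vera–Yusuf–Esperanza; Vera–Ximena–Esperanza; Vera–Lena–Esperanza.
That gives 3 distinct shortest paths.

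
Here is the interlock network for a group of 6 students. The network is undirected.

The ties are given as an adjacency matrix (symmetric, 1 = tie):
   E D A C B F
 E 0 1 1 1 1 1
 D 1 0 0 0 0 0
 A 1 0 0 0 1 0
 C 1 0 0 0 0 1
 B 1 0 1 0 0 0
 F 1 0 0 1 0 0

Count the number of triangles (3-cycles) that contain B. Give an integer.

B's neighbors: A and E.
Neighbor pairs that are themselves tied: B–A–E. Each forms one triangle with B, for 1 in total.

1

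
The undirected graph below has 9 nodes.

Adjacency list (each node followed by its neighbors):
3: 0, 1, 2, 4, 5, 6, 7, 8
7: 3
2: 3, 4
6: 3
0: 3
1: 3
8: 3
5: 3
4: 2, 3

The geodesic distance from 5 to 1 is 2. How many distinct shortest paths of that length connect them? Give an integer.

1

The shortest distance is 2, and the only length-2 path is 5–3–1. So there is exactly 1 shortest path.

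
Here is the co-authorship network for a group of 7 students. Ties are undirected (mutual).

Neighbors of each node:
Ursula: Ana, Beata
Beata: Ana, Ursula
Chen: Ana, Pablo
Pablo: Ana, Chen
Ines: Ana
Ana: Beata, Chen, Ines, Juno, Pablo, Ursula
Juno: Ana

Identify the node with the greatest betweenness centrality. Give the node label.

Unnormalized betweenness of each node: Ana:13, Beata:0, Chen:0, Ines:0, Juno:0, Pablo:0, Ursula:0.
Ana has the largest value, 13, making it the main broker — the node through which the most shortest paths run.

Ana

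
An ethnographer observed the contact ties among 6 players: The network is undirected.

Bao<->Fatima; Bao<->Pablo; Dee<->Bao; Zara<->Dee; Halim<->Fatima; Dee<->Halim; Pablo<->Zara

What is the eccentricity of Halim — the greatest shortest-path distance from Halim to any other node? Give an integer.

3

Distances from Halim: Bao:2, Dee:1, Fatima:1, Pablo:3, Zara:2.
The largest is 3 (to Pablo), so the eccentricity of Halim is 3.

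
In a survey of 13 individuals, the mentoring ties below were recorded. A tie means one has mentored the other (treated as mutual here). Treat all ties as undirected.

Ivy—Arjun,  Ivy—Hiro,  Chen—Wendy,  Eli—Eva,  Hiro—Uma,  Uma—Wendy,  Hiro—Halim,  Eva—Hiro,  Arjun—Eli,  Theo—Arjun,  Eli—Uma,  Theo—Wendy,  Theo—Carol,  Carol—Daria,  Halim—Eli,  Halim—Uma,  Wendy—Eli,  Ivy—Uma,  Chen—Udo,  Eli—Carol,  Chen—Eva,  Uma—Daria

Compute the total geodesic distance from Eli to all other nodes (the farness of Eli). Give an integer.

19

Distances from Eli: Arjun:1, Carol:1, Chen:2, Daria:2, Eva:1, Halim:1, Hiro:2, Ivy:2, Theo:2, Udo:3, Uma:1, Wendy:1.
Sum = 1 + 1 + 2 + 2 + 1 + 1 + 2 + 2 + 2 + 3 + 1 + 1 = 19.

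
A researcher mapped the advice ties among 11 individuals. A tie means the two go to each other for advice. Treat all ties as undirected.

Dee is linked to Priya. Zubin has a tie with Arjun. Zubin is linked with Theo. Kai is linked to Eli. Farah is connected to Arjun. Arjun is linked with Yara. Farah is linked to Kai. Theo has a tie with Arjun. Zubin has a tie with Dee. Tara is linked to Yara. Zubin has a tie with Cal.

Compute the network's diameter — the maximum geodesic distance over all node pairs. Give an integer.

6

Eccentricity of each node (its greatest distance to any other): Arjun:3, Cal:5, Dee:5, Eli:6, Farah:4, Kai:5, Priya:6, Tara:5, Theo:4, Yara:4, Zubin:4.
The maximum eccentricity is 6, realized for instance by the pair Priya–Eli via Priya – Dee – Zubin – Arjun – Farah – Kai – Eli. So the diameter is 6.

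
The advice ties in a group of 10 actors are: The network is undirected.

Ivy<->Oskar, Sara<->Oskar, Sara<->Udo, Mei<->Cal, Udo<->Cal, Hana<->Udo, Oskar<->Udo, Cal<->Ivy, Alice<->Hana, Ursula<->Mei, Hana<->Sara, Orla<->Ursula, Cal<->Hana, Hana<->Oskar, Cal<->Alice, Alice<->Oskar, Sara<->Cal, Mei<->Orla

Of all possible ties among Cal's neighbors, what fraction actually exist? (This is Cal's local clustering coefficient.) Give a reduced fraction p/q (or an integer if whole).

Cal's neighbors: Alice, Hana, Ivy, Mei, Sara, and Udo (k = 6).
Possible neighbor pairs: C(6,2) = 15. Edges among them: Alice–Hana, Hana–Sara, Hana–Udo, Sara–Udo → e = 4.
Clustering(Cal) = 4/15.

4/15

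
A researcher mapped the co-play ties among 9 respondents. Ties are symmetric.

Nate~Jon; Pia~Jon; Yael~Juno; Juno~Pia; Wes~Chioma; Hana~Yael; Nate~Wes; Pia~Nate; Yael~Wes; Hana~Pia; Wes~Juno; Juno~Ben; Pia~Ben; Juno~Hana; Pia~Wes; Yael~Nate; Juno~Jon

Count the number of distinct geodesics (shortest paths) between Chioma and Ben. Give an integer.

The shortest distance is 3. The length-3 paths are: Chioma–Wes–Pia–Ben; Chioma–Wes–Juno–Ben.
That gives 2 distinct shortest paths.

2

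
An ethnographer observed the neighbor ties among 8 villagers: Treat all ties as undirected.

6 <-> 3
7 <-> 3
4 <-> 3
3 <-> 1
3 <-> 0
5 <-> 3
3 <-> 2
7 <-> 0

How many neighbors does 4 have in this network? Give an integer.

4 is directly tied to 3. That is 1 neighbor, so the degree of 4 is 1.

1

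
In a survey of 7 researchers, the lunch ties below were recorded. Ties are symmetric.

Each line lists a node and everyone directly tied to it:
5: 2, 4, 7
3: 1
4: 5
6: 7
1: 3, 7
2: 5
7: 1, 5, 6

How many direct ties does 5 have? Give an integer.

5 is directly tied to 2, 4, and 7. That is 3 neighbors, so the degree of 5 is 3.

3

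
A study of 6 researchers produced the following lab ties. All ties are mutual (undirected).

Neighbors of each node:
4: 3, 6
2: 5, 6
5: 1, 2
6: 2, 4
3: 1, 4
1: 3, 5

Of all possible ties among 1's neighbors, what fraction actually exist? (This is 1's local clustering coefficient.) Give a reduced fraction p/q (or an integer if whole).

1's neighbors: 3 and 5 (k = 2).
Possible neighbor pairs: C(2,2) = 1. Edges among them: none → e = 0.
Clustering(1) = 0/1.

0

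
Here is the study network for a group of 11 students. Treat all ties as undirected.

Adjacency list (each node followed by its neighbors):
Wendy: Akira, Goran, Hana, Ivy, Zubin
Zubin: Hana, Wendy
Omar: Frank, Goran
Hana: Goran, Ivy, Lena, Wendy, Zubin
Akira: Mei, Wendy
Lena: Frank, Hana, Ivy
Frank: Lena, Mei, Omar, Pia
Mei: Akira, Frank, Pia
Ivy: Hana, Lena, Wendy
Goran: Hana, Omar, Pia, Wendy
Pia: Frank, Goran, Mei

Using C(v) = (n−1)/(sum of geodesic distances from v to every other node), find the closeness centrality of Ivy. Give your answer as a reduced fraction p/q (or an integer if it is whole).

Distances from Ivy: Akira:2, Frank:2, Goran:2, Hana:1, Lena:1, Mei:3, Omar:3, Pia:3, Wendy:1, Zubin:2. Sum = 20.
n = 11, so closeness = 10/20 = 1/2.

1/2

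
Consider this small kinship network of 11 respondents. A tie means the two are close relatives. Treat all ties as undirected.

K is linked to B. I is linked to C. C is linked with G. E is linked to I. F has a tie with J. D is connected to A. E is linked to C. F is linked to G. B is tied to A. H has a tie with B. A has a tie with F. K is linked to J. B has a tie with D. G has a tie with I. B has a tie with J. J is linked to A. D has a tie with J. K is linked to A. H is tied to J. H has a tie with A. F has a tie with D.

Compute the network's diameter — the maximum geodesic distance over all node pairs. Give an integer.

5

Eccentricity of each node (its greatest distance to any other): A:4, B:5, C:4, D:4, E:5, F:3, G:3, H:5, I:4, J:4, K:5.
The maximum eccentricity is 5, realized for instance by the pair E–K via E – I – G – F – J – K. So the diameter is 5.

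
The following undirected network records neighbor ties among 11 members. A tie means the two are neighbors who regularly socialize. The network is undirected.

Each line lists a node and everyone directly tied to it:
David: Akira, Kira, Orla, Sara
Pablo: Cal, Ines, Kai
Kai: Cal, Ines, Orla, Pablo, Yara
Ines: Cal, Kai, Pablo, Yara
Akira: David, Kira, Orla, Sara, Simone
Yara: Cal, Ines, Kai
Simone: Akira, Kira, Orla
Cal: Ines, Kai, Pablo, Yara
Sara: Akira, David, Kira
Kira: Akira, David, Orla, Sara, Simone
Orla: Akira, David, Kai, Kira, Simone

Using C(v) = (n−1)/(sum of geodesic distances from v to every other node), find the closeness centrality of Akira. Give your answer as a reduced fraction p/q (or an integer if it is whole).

Distances from Akira: Cal:3, David:1, Ines:3, Kai:2, Kira:1, Orla:1, Pablo:3, Sara:1, Simone:1, Yara:3. Sum = 19.
n = 11, so closeness = 10/19.

10/19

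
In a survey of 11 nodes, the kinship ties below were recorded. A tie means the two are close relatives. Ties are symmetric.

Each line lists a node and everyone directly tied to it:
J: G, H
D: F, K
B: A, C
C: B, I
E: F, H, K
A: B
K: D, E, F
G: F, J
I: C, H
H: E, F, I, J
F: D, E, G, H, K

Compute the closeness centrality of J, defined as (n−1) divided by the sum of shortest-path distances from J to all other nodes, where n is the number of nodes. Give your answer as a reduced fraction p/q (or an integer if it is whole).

5/13

Distances from J: A:5, B:4, C:3, D:3, E:2, F:2, G:1, H:1, I:2, K:3. Sum = 26.
n = 11, so closeness = 10/26 = 5/13.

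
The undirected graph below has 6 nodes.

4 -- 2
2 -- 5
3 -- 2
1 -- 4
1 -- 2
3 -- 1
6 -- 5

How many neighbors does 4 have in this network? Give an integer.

4 is directly tied to 1 and 2. That is 2 neighbors, so the degree of 4 is 2.

2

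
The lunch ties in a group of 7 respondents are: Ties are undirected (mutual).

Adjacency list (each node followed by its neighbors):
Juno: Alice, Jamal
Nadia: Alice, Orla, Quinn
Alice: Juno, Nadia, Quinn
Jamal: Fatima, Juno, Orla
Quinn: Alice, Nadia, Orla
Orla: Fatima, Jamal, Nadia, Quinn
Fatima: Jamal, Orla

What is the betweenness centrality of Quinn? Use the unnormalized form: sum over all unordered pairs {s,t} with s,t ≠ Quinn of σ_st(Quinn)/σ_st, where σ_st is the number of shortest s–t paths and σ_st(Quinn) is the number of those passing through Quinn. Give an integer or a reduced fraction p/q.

Pairs whose geodesics pass through Quinn — Fatima–Alice: 1/3; Orla–Alice: 1/2.
All other pairs contribute 0.
Summing the contributions gives betweenness(Quinn) = 5/6.

5/6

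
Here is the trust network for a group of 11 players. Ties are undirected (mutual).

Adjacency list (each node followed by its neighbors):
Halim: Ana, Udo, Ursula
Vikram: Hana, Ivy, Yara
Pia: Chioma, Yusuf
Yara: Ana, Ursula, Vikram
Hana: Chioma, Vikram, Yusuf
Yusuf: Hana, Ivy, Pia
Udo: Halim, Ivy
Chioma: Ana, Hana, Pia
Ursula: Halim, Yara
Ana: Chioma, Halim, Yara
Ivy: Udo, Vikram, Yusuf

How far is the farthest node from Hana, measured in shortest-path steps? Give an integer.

3

Distances from Hana: Ana:2, Chioma:1, Halim:3, Ivy:2, Pia:2, Udo:3, Ursula:3, Vikram:1, Yara:2, Yusuf:1.
The largest is 3 (to Udo, Ursula, and Halim), so the eccentricity of Hana is 3.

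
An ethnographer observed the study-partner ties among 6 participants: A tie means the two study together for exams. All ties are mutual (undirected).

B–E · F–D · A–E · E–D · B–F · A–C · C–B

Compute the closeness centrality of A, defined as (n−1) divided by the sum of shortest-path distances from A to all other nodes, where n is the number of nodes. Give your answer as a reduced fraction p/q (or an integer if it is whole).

Distances from A: B:2, C:1, D:2, E:1, F:3. Sum = 9.
n = 6, so closeness = 5/9.

5/9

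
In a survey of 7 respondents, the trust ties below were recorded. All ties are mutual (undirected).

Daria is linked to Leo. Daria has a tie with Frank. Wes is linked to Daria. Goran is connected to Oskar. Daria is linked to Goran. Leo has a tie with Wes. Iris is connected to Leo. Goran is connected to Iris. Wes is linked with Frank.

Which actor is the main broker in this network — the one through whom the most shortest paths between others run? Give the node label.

Daria

Unnormalized betweenness of each node: Daria:37/6, Frank:0, Goran:35/6, Iris:1, Leo:13/6, Oskar:0, Wes:5/6.
Daria has the largest value, 37/6, making it the main broker — the node through which the most shortest paths run.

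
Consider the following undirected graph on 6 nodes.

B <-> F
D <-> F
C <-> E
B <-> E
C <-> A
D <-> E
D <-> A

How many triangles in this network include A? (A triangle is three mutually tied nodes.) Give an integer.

A's neighbors are C and D, but none of them are tied to each other, so no triangle contains A.

0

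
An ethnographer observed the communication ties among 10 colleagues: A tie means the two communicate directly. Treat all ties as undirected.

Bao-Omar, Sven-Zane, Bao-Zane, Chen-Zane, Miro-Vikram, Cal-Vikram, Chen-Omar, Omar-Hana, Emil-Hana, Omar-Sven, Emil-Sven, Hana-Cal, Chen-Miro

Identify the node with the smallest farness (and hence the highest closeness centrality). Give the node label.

Omar

Farness (sum of distances to all others) for each node — Bao:21, Cal:21, Chen:17, Emil:21, Hana:17, Miro:21, Omar:15, Sven:19, Vikram:23, Zane:19.
The smallest farness is 15, for Omar, so Omar has the highest closeness.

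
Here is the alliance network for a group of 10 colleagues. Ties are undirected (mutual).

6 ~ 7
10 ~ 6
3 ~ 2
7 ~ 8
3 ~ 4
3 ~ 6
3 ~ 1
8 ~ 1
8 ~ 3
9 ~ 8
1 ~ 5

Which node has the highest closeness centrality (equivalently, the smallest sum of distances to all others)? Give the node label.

3

Farness (sum of distances to all others) for each node — 1:16, 2:21, 3:13, 4:21, 5:24, 6:17, 7:19, 8:15, 9:23, 10:25.
The smallest farness is 13, for 3, so 3 has the highest closeness.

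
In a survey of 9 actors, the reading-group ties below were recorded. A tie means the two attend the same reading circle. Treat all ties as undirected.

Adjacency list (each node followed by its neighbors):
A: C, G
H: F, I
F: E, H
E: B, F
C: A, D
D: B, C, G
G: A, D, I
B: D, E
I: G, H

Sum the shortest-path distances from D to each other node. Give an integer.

Distances from D: A:2, B:1, C:1, E:2, F:3, G:1, H:3, I:2.
Sum = 2 + 1 + 1 + 2 + 3 + 1 + 3 + 2 = 15.

15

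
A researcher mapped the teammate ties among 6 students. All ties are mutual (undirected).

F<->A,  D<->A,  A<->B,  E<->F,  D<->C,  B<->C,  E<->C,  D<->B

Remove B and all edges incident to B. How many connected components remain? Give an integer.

B's neighbors (A, C, and D) remain reachable from one another through other ties, so the rest of the network stays in one piece.

1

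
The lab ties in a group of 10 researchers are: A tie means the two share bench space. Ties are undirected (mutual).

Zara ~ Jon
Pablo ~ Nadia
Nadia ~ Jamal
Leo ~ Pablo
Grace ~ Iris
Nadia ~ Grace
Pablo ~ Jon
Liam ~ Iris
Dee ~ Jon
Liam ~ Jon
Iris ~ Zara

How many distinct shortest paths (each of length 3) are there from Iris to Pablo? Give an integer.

The shortest distance is 3. The length-3 paths are: Iris–Grace–Nadia–Pablo; Iris–Zara–Jon–Pablo; Iris–Liam–Jon–Pablo.
That gives 3 distinct shortest paths.

3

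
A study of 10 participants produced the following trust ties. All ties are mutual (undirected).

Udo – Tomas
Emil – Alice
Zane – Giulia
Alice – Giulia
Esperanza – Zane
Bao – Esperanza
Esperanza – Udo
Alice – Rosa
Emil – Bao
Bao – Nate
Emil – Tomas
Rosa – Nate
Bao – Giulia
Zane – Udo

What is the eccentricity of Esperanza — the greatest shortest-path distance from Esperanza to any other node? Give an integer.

3

Distances from Esperanza: Alice:3, Bao:1, Emil:2, Giulia:2, Nate:2, Rosa:3, Tomas:2, Udo:1, Zane:1.
The largest is 3 (to Alice and Rosa), so the eccentricity of Esperanza is 3.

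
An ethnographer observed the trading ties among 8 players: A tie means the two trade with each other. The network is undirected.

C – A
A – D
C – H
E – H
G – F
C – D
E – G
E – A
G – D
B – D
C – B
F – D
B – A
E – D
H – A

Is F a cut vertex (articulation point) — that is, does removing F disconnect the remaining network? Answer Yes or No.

Even without F, every remaining node can still reach every other (the residual graph is connected), so F is not a cut vertex.

No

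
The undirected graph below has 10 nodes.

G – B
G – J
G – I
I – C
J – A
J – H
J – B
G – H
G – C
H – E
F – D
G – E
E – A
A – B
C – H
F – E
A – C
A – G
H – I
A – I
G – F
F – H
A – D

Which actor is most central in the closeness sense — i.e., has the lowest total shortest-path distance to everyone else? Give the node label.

Farness (sum of distances to all others) for each node — A:11, B:15, C:14, D:16, E:14, F:14, G:10, H:12, I:14, J:14.
The smallest farness is 10, for G, so G has the highest closeness.

G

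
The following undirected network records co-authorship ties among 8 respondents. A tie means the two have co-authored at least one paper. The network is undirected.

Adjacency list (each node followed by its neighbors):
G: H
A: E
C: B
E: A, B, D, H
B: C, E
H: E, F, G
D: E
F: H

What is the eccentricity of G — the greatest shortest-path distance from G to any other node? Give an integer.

Distances from G: A:3, B:3, C:4, D:3, E:2, F:2, H:1.
The largest is 4 (to C), so the eccentricity of G is 4.

4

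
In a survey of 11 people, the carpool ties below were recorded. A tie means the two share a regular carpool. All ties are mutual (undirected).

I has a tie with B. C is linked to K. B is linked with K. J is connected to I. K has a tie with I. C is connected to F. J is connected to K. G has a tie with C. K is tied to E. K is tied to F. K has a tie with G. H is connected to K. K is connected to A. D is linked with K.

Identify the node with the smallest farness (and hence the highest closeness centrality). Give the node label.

K

Farness (sum of distances to all others) for each node — A:19, B:18, C:17, D:19, E:19, F:18, G:18, H:19, I:17, J:18, K:10.
The smallest farness is 10, for K, so K has the highest closeness.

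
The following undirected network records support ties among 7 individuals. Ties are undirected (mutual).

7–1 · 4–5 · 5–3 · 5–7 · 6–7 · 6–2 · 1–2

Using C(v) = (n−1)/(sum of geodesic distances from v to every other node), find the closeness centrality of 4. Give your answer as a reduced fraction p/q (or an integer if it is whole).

2/5

Distances from 4: 1:3, 2:4, 3:2, 5:1, 6:3, 7:2. Sum = 15.
n = 7, so closeness = 6/15 = 2/5.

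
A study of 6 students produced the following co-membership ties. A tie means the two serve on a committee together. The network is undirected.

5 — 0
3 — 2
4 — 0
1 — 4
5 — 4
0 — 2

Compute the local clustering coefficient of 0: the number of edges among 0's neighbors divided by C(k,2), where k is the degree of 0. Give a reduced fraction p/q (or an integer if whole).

1/3

0's neighbors: 2, 4, and 5 (k = 3).
Possible neighbor pairs: C(3,2) = 3. Edges among them: 4–5 → e = 1.
Clustering(0) = 1/3.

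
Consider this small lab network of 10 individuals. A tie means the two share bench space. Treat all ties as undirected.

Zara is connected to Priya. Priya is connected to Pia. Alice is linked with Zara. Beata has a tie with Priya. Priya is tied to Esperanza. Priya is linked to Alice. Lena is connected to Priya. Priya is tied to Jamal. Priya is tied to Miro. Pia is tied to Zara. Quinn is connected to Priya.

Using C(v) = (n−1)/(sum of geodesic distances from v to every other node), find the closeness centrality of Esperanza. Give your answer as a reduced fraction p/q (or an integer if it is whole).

Distances from Esperanza: Alice:2, Beata:2, Jamal:2, Lena:2, Miro:2, Pia:2, Priya:1, Quinn:2, Zara:2. Sum = 17.
n = 10, so closeness = 9/17.

9/17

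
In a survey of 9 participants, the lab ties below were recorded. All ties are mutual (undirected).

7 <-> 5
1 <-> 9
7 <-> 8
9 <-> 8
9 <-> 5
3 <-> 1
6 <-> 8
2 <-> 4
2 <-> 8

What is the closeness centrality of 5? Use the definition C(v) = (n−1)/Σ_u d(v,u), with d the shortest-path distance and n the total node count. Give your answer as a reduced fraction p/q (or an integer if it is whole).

8/19

Distances from 5: 1:2, 2:3, 3:3, 4:4, 6:3, 7:1, 8:2, 9:1. Sum = 19.
n = 9, so closeness = 8/19.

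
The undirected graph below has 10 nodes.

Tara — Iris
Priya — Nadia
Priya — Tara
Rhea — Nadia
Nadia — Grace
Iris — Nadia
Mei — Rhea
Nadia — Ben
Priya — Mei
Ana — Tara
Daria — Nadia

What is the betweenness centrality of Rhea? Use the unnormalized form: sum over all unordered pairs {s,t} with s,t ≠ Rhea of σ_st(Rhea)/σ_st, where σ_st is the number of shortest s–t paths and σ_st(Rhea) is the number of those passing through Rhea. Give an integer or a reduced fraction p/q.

7/3

Pairs whose geodesics pass through Rhea — Nadia–Mei: 1/2; Iris–Mei: 1/3; Ben–Mei: 1/2; Mei–Daria: 1/2; Mei–Grace: 1/2.
All other pairs contribute 0.
Summing the contributions gives betweenness(Rhea) = 7/3.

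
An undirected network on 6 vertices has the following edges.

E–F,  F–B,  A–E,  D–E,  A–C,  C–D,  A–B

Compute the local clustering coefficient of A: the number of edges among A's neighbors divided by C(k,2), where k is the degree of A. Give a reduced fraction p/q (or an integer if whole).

0

A's neighbors: B, C, and E (k = 3).
Possible neighbor pairs: C(3,2) = 3. Edges among them: none → e = 0.
Clustering(A) = 0/3 = 0.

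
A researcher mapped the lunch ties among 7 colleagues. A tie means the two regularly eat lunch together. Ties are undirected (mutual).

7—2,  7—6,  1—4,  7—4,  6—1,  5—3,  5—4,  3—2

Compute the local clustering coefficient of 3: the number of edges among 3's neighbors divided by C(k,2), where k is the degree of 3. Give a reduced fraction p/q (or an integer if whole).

3's neighbors: 2 and 5 (k = 2).
Possible neighbor pairs: C(2,2) = 1. Edges among them: none → e = 0.
Clustering(3) = 0/1.

0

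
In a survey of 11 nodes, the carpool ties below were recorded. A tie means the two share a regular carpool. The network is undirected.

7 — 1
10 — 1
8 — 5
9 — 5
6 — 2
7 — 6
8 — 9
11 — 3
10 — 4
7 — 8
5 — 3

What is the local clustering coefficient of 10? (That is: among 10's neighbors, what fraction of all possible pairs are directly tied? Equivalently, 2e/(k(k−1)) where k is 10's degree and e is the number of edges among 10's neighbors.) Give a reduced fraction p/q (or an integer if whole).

10's neighbors: 1 and 4 (k = 2).
Possible neighbor pairs: C(2,2) = 1. Edges among them: none → e = 0.
Clustering(10) = 0/1.

0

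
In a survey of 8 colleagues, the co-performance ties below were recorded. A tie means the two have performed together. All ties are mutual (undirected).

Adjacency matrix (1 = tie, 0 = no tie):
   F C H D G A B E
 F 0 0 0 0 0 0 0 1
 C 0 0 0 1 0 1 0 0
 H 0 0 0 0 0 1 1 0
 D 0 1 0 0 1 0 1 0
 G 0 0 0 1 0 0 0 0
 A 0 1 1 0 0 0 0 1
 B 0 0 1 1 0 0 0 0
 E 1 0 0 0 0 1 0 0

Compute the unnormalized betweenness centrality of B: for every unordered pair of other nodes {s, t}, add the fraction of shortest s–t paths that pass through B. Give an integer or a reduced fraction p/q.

Pairs whose geodesics pass through B — H–D: 1; H–G: 1.
All other pairs contribute 0.
Summing the contributions gives betweenness(B) = 2.

2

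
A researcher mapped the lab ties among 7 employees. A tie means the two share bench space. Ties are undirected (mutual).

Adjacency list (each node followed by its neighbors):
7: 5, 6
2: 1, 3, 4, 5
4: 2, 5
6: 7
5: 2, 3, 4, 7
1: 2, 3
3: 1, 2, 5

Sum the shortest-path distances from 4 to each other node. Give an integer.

Distances from 4: 1:2, 2:1, 3:2, 5:1, 6:3, 7:2.
Sum = 2 + 1 + 2 + 1 + 3 + 2 = 11.

11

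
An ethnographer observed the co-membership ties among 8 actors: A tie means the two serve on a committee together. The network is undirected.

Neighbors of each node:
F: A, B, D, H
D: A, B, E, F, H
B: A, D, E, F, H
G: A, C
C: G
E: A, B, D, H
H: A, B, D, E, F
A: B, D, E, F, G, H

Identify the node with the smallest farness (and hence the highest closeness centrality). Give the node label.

A

Farness (sum of distances to all others) for each node — A:8, B:10, C:18, D:10, E:11, F:11, G:12, H:10.
The smallest farness is 8, for A, so A has the highest closeness.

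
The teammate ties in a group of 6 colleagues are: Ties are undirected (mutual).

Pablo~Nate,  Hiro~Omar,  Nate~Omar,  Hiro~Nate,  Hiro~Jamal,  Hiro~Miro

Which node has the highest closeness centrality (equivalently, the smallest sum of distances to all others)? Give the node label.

Farness (sum of distances to all others) for each node — Hiro:6, Jamal:10, Miro:10, Nate:7, Omar:8, Pablo:11.
The smallest farness is 6, for Hiro, so Hiro has the highest closeness.

Hiro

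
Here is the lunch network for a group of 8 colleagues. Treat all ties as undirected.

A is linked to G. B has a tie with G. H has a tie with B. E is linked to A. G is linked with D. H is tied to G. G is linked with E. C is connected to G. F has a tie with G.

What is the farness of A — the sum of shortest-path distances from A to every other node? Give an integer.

12

Distances from A: B:2, C:2, D:2, E:1, F:2, G:1, H:2.
Sum = 2 + 2 + 2 + 1 + 2 + 1 + 2 = 12.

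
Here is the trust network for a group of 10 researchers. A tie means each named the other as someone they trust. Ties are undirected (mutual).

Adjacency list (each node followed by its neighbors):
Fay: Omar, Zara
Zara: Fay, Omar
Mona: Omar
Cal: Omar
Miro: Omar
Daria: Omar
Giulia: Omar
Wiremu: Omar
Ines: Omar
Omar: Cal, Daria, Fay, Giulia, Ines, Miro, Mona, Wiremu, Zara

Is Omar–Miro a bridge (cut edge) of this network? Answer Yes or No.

Without the Omar–Miro edge there is no alternate route between Omar and Miro, so the network disconnects. It is a bridge.

Yes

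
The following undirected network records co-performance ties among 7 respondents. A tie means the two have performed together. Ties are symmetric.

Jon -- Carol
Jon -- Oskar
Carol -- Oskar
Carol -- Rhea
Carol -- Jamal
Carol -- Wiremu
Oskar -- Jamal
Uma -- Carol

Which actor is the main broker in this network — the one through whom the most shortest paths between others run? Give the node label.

Unnormalized betweenness of each node: Carol:25/2, Jamal:0, Jon:0, Oskar:1/2, Rhea:0, Uma:0, Wiremu:0.
Carol has the largest value, 25/2, making it the main broker — the node through which the most shortest paths run.

Carol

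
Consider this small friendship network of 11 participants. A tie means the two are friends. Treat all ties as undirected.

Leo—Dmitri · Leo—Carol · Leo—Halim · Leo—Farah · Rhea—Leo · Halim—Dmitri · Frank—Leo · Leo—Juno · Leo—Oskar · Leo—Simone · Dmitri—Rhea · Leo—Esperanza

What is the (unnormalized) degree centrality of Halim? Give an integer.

2

Halim is directly tied to Dmitri and Leo. That is 2 neighbors, so the degree of Halim is 2.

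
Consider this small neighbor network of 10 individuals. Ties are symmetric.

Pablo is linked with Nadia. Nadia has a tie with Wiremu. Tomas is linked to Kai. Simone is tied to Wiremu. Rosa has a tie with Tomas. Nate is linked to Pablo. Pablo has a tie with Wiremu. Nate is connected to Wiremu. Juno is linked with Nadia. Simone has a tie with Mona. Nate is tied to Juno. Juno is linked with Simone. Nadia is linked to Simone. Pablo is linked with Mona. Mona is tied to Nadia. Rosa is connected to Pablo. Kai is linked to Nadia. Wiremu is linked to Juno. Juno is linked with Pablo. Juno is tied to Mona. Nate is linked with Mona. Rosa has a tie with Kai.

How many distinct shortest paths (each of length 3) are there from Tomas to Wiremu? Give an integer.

The shortest distance is 3. The length-3 paths are: Tomas–Rosa–Pablo–Wiremu; Tomas–Kai–Nadia–Wiremu.
That gives 2 distinct shortest paths.

2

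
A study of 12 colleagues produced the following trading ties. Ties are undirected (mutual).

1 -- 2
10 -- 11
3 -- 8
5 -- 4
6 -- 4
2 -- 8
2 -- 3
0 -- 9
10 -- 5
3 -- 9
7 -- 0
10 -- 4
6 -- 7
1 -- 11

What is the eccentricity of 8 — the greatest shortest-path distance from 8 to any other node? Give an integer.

5

Distances from 8: 0:3, 1:2, 2:1, 3:1, 4:5, 5:5, 6:5, 7:4, 9:2, 10:4, 11:3.
The largest is 5 (to 5, 4, and 6), so the eccentricity of 8 is 5.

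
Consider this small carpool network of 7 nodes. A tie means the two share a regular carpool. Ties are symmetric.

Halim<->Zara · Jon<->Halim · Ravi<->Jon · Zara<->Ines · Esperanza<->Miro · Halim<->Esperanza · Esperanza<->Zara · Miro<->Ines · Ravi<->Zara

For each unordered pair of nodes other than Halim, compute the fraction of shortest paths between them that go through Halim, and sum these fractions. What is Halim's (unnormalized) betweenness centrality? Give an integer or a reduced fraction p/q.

3

Pairs whose geodesics pass through Halim — Miro–Jon: 1; Ines–Jon: 1/2; Zara–Jon: 1/2; Jon–Esperanza: 1.
All other pairs contribute 0.
Summing the contributions gives betweenness(Halim) = 3.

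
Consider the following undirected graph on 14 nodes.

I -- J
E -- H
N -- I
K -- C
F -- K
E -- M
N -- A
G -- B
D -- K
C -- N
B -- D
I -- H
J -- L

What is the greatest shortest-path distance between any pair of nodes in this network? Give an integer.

Eccentricity of each node (its greatest distance to any other): A:6, B:8, C:5, D:7, E:8, F:7, G:9, H:7, I:6, J:7, K:6, L:8, M:9, N:5.
The maximum eccentricity is 9, realized for instance by the pair G–M via G – B – D – K – C – N – I – H – E – M. So the diameter is 9.

9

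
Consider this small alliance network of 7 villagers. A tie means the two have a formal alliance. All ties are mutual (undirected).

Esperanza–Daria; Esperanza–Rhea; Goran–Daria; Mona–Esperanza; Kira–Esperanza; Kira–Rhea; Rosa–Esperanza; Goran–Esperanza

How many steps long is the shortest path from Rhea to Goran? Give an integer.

One shortest route is Rhea – Esperanza – Goran, which uses 2 edges, and Rhea and Goran are not directly tied, so nothing shorter exists. So d(Rhea,Goran) = 2.

2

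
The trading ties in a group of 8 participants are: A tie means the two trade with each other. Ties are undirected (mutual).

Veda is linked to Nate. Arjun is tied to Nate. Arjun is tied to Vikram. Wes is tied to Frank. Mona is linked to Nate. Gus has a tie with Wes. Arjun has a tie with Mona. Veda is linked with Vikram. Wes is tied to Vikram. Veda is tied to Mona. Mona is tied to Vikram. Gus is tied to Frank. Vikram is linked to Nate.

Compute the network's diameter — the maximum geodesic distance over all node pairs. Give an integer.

3

Eccentricity of each node (its greatest distance to any other): Arjun:3, Frank:3, Gus:3, Mona:3, Nate:3, Veda:3, Vikram:2, Wes:2.
The maximum eccentricity is 3, realized for instance by the pair Gus–Veda via Gus – Wes – Vikram – Veda. So the diameter is 3.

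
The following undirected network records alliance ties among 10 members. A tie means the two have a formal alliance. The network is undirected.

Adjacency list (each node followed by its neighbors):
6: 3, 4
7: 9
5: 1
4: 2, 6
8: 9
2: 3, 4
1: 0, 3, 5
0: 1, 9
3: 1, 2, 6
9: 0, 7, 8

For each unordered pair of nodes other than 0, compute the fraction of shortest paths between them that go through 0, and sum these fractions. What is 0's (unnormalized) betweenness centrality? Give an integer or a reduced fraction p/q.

18

Pairs whose geodesics pass through 0 — 5–9: 1; 5–7: 1; 5–8: 1; 3–9: 1; 3–7: 1; 3–8: 1; 1–9: 1; 1–7: 1; 1–8: 1; 6–9: 1; 6–7: 1; 6–8: 1; 9–2: 1; 9–4: 2/2 … (+4 more pairs).
All other pairs contribute 0.
Summing the contributions gives betweenness(0) = 18.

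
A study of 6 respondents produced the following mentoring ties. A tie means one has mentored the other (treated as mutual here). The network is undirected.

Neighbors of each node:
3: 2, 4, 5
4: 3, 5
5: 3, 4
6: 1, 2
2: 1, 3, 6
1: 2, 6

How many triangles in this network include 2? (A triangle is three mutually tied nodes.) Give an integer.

2's neighbors: 1, 3, and 6.
Neighbor pairs that are themselves tied: 2–1–6. Each forms one triangle with 2, for 1 in total.

1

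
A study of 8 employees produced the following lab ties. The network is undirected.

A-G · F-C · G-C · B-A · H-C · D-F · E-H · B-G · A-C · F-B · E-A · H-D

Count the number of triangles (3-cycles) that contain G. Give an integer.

G's neighbors: A, B, and C.
Neighbor pairs that are themselves tied: G–A–B; G–A–C. Each forms one triangle with G, for 2 in total.

2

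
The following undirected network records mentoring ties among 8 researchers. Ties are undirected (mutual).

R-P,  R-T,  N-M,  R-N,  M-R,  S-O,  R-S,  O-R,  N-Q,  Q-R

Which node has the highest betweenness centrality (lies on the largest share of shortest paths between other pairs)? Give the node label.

R

Unnormalized betweenness of each node: M:0, N:1/2, O:0, P:0, Q:0, R:35/2, S:0, T:0.
R has the largest value, 35/2, making it the main broker — the node through which the most shortest paths run.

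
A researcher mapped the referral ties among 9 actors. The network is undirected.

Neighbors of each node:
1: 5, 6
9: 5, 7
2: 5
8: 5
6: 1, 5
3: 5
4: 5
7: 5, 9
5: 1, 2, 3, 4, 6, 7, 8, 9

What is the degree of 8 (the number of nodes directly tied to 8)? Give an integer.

1

8 is directly tied to 5. That is 1 neighbor, so the degree of 8 is 1.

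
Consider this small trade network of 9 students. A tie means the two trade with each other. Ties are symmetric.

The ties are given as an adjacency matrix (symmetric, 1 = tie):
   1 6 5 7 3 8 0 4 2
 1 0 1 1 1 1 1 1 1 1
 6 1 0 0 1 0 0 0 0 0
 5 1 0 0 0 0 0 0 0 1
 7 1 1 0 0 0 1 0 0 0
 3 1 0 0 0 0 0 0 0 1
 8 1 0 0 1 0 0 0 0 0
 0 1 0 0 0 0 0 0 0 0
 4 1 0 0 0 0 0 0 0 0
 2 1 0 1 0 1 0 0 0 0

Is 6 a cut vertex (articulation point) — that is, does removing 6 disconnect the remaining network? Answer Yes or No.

Even without 6, every remaining node can still reach every other (the residual graph is connected), so 6 is not a cut vertex.

No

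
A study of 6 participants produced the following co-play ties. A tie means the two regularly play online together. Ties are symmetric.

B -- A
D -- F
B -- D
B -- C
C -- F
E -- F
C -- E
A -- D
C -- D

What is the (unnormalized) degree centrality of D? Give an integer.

4

D is directly tied to A, B, C, and F. That is 4 neighbors, so the degree of D is 4.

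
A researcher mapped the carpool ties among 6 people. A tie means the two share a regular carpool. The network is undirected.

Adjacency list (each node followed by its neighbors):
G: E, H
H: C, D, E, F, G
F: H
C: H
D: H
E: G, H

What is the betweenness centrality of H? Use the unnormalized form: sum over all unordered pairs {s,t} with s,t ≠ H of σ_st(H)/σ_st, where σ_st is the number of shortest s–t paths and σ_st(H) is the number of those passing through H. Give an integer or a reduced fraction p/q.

9

Pairs whose geodesics pass through H — C–F: 1; C–E: 1; C–D: 1; C–G: 1; F–E: 1; F–D: 1; F–G: 1; E–D: 1; D–G: 1.
All other pairs contribute 0.
Summing the contributions gives betweenness(H) = 9.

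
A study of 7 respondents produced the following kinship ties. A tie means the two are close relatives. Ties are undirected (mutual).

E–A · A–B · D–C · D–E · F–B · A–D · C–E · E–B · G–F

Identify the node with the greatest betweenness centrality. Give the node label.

B

Unnormalized betweenness of each node: A:3/2, B:8, C:0, D:1/2, E:5, F:5, G:0.
B has the largest value, 8, making it the main broker — the node through which the most shortest paths run.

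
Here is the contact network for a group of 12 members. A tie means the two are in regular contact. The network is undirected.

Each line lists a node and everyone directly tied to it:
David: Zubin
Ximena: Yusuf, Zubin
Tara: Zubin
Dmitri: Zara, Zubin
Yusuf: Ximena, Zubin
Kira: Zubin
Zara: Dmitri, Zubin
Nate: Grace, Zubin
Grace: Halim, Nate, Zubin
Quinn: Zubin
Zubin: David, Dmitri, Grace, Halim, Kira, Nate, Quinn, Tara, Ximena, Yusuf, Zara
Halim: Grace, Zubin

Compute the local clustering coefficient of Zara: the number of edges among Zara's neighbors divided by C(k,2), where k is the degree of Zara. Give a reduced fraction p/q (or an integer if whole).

Zara's neighbors: Dmitri and Zubin (k = 2).
Possible neighbor pairs: C(2,2) = 1. Edges among them: Dmitri–Zubin → e = 1.
Clustering(Zara) = 1/1.

1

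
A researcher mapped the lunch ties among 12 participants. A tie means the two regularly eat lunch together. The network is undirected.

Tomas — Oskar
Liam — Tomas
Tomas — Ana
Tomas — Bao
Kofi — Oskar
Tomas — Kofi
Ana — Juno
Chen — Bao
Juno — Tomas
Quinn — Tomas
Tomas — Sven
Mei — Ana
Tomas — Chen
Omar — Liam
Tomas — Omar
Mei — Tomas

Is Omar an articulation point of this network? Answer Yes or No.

No

Even without Omar, every remaining node can still reach every other (the residual graph is connected), so Omar is not a cut vertex.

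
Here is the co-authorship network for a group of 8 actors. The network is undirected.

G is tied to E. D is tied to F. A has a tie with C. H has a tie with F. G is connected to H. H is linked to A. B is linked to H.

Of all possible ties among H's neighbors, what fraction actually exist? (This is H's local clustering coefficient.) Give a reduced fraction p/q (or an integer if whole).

H's neighbors: A, B, F, and G (k = 4).
Possible neighbor pairs: C(4,2) = 6. Edges among them: none → e = 0.
Clustering(H) = 0/6 = 0.

0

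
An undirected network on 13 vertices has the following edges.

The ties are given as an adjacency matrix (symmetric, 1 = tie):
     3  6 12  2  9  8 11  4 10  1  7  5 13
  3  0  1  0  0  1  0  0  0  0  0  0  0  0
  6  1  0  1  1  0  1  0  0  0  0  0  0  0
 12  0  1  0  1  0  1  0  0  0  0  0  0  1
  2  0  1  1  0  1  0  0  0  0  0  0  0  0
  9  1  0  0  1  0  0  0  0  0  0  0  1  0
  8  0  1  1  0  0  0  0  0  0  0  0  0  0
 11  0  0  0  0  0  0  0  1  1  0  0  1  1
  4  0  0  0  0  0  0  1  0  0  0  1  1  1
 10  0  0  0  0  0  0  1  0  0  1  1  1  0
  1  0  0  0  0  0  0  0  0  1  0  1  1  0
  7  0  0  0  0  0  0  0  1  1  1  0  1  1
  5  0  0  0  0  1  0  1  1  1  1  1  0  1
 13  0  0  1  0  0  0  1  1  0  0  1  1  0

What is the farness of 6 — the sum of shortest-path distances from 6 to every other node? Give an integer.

28

Distances from 6: 1:4, 2:1, 3:1, 4:3, 5:3, 7:3, 8:1, 9:2, 10:4, 11:3, 12:1, 13:2.
Sum = 4 + 1 + 1 + 3 + 3 + 3 + 1 + 2 + 4 + 3 + 1 + 2 = 28.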